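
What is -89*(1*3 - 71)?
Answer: 6052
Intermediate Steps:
-89*(1*3 - 71) = -89*(3 - 71) = -89*(-68) = 6052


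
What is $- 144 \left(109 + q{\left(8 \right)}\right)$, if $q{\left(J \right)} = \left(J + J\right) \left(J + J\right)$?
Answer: $-52560$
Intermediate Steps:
$q{\left(J \right)} = 4 J^{2}$ ($q{\left(J \right)} = 2 J 2 J = 4 J^{2}$)
$- 144 \left(109 + q{\left(8 \right)}\right) = - 144 \left(109 + 4 \cdot 8^{2}\right) = - 144 \left(109 + 4 \cdot 64\right) = - 144 \left(109 + 256\right) = \left(-144\right) 365 = -52560$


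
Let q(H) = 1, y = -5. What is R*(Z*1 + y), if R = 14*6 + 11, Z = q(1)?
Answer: -380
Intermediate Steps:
Z = 1
R = 95 (R = 84 + 11 = 95)
R*(Z*1 + y) = 95*(1*1 - 5) = 95*(1 - 5) = 95*(-4) = -380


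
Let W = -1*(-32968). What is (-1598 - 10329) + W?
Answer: 21041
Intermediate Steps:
W = 32968
(-1598 - 10329) + W = (-1598 - 10329) + 32968 = -11927 + 32968 = 21041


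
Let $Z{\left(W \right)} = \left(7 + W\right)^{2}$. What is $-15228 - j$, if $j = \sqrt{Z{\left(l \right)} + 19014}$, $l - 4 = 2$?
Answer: $-15228 - \sqrt{19183} \approx -15367.0$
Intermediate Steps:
$l = 6$ ($l = 4 + 2 = 6$)
$j = \sqrt{19183}$ ($j = \sqrt{\left(7 + 6\right)^{2} + 19014} = \sqrt{13^{2} + 19014} = \sqrt{169 + 19014} = \sqrt{19183} \approx 138.5$)
$-15228 - j = -15228 - \sqrt{19183}$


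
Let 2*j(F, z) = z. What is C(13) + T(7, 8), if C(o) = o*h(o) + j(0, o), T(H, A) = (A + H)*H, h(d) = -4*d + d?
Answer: -791/2 ≈ -395.50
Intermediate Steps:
h(d) = -3*d
T(H, A) = H*(A + H)
j(F, z) = z/2
C(o) = o/2 - 3*o² (C(o) = o*(-3*o) + o/2 = -3*o² + o/2 = o/2 - 3*o²)
C(13) + T(7, 8) = (½)*13*(1 - 6*13) + 7*(8 + 7) = (½)*13*(1 - 78) + 7*15 = (½)*13*(-77) + 105 = -1001/2 + 105 = -791/2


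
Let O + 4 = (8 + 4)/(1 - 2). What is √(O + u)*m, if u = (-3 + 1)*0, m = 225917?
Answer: 903668*I ≈ 9.0367e+5*I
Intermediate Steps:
u = 0 (u = -2*0 = 0)
O = -16 (O = -4 + (8 + 4)/(1 - 2) = -4 + 12/(-1) = -4 + 12*(-1) = -4 - 12 = -16)
√(O + u)*m = √(-16 + 0)*225917 = √(-16)*225917 = (4*I)*225917 = 903668*I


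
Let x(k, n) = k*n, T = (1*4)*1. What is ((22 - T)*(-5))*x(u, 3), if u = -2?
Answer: 540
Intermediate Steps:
T = 4 (T = 4*1 = 4)
((22 - T)*(-5))*x(u, 3) = ((22 - 1*4)*(-5))*(-2*3) = ((22 - 4)*(-5))*(-6) = (18*(-5))*(-6) = -90*(-6) = 540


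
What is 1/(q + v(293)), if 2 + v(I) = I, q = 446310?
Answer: 1/446601 ≈ 2.2391e-6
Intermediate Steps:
v(I) = -2 + I
1/(q + v(293)) = 1/(446310 + (-2 + 293)) = 1/(446310 + 291) = 1/446601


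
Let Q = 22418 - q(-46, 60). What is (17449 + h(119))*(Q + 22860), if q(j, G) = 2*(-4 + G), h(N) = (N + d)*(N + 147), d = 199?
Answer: 4608603142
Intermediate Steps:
h(N) = (147 + N)*(199 + N) (h(N) = (N + 199)*(N + 147) = (199 + N)*(147 + N) = (147 + N)*(199 + N))
q(j, G) = -8 + 2*G
Q = 22306 (Q = 22418 - (-8 + 2*60) = 22418 - (-8 + 120) = 22418 - 1*112 = 22418 - 112 = 22306)
(17449 + h(119))*(Q + 22860) = (17449 + (29253 + 119² + 346*119))*(22306 + 22860) = (17449 + (29253 + 14161 + 41174))*45166 = (17449 + 84588)*45166 = 102037*45166 = 4608603142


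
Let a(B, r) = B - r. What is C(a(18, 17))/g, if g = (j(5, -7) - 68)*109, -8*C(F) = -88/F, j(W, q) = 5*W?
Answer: -11/4687 ≈ -0.0023469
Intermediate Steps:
C(F) = 11/F (C(F) = -(-11)/F = 11/F)
g = -4687 (g = (5*5 - 68)*109 = (25 - 68)*109 = -43*109 = -4687)
C(a(18, 17))/g = (11/(18 - 1*17))/(-4687) = (11/(18 - 17))*(-1/4687) = (11/1)*(-1/4687) = (11*1)*(-1/4687) = 11*(-1/4687) = -11/4687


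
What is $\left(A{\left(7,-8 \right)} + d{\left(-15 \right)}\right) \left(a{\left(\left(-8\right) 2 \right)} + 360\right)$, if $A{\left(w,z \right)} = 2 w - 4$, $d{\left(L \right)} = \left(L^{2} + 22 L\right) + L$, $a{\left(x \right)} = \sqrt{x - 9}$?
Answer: $-39600 - 550 i \approx -39600.0 - 550.0 i$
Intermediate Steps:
$a{\left(x \right)} = \sqrt{-9 + x}$
$d{\left(L \right)} = L^{2} + 23 L$
$A{\left(w,z \right)} = -4 + 2 w$
$\left(A{\left(7,-8 \right)} + d{\left(-15 \right)}\right) \left(a{\left(\left(-8\right) 2 \right)} + 360\right) = \left(\left(-4 + 2 \cdot 7\right) - 15 \left(23 - 15\right)\right) \left(\sqrt{-9 - 16} + 360\right) = \left(\left(-4 + 14\right) - 120\right) \left(\sqrt{-9 - 16} + 360\right) = \left(10 - 120\right) \left(\sqrt{-25} + 360\right) = - 110 \left(5 i + 360\right) = - 110 \left(360 + 5 i\right) = -39600 - 550 i$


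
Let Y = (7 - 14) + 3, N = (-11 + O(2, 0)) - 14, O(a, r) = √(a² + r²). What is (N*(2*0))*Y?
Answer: 0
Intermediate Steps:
N = -23 (N = (-11 + √(2² + 0²)) - 14 = (-11 + √(4 + 0)) - 14 = (-11 + √4) - 14 = (-11 + 2) - 14 = -9 - 14 = -23)
Y = -4 (Y = -7 + 3 = -4)
(N*(2*0))*Y = -46*0*(-4) = -23*0*(-4) = 0*(-4) = 0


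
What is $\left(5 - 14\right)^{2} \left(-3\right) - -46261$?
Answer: $46018$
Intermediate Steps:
$\left(5 - 14\right)^{2} \left(-3\right) - -46261 = \left(-9\right)^{2} \left(-3\right) + 46261 = 81 \left(-3\right) + 46261 = -243 + 46261 = 46018$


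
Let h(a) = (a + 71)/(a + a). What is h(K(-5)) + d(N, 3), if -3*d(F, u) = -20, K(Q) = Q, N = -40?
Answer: 1/15 ≈ 0.066667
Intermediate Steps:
d(F, u) = 20/3 (d(F, u) = -1/3*(-20) = 20/3)
h(a) = (71 + a)/(2*a) (h(a) = (71 + a)/((2*a)) = (71 + a)*(1/(2*a)) = (71 + a)/(2*a))
h(K(-5)) + d(N, 3) = (1/2)*(71 - 5)/(-5) + 20/3 = (1/2)*(-1/5)*66 + 20/3 = -33/5 + 20/3 = 1/15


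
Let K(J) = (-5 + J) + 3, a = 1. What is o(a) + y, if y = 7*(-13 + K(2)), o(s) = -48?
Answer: -139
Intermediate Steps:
K(J) = -2 + J
y = -91 (y = 7*(-13 + (-2 + 2)) = 7*(-13 + 0) = 7*(-13) = -91)
o(a) + y = -48 - 91 = -139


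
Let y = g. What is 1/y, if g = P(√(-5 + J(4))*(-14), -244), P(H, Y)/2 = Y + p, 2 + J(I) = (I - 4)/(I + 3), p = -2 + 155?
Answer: -1/182 ≈ -0.0054945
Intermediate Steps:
p = 153
J(I) = -2 + (-4 + I)/(3 + I) (J(I) = -2 + (I - 4)/(I + 3) = -2 + (-4 + I)/(3 + I))
P(H, Y) = 306 + 2*Y (P(H, Y) = 2*(Y + 153) = 2*(153 + Y) = 306 + 2*Y)
g = -182 (g = 306 + 2*(-244) = 306 - 488 = -182)
y = -182
1/y = 1/(-182) = -1/182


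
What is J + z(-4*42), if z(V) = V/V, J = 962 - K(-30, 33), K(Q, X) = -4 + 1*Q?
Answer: 997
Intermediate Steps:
K(Q, X) = -4 + Q
J = 996 (J = 962 - (-4 - 30) = 962 - 1*(-34) = 962 + 34 = 996)
z(V) = 1
J + z(-4*42) = 996 + 1 = 997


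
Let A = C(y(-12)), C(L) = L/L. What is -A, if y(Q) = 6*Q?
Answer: -1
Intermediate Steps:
C(L) = 1
A = 1
-A = -1*1 = -1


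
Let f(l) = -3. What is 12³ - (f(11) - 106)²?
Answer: -10153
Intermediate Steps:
12³ - (f(11) - 106)² = 12³ - (-3 - 106)² = 1728 - 1*(-109)² = 1728 - 1*11881 = 1728 - 11881 = -10153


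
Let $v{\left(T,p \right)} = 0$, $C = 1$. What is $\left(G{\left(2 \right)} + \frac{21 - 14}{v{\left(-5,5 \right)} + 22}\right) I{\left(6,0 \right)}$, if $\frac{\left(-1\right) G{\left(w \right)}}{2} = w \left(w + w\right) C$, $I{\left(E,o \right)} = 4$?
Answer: $- \frac{690}{11} \approx -62.727$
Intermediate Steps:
$G{\left(w \right)} = - 4 w^{2}$ ($G{\left(w \right)} = - 2 w \left(w + w\right) 1 = - 2 w 2 w 1 = - 2 \cdot 2 w^{2} \cdot 1 = - 2 \cdot 2 w^{2} = - 4 w^{2}$)
$\left(G{\left(2 \right)} + \frac{21 - 14}{v{\left(-5,5 \right)} + 22}\right) I{\left(6,0 \right)} = \left(- 4 \cdot 2^{2} + \frac{21 - 14}{0 + 22}\right) 4 = \left(\left(-4\right) 4 + \frac{7}{22}\right) 4 = \left(-16 + 7 \cdot \frac{1}{22}\right) 4 = \left(-16 + \frac{7}{22}\right) 4 = \left(- \frac{345}{22}\right) 4 = - \frac{690}{11}$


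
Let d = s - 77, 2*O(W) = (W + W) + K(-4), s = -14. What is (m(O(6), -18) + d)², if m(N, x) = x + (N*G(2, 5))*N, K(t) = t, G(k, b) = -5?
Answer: 35721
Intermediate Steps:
O(W) = -2 + W (O(W) = ((W + W) - 4)/2 = (2*W - 4)/2 = (-4 + 2*W)/2 = -2 + W)
m(N, x) = x - 5*N² (m(N, x) = x + (N*(-5))*N = x + (-5*N)*N = x - 5*N²)
d = -91 (d = -14 - 77 = -91)
(m(O(6), -18) + d)² = ((-18 - 5*(-2 + 6)²) - 91)² = ((-18 - 5*4²) - 91)² = ((-18 - 5*16) - 91)² = ((-18 - 80) - 91)² = (-98 - 91)² = (-189)² = 35721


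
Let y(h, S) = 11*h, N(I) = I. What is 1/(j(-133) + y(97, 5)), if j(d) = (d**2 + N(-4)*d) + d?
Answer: 1/19155 ≈ 5.2206e-5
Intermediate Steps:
j(d) = d**2 - 3*d (j(d) = (d**2 - 4*d) + d = d**2 - 3*d)
1/(j(-133) + y(97, 5)) = 1/(-133*(-3 - 133) + 11*97) = 1/(-133*(-136) + 1067) = 1/(18088 + 1067) = 1/19155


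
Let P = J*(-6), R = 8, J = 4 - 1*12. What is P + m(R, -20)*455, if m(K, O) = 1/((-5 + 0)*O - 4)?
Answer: 5063/96 ≈ 52.740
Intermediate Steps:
J = -8 (J = 4 - 12 = -8)
m(K, O) = 1/(-4 - 5*O) (m(K, O) = 1/(-5*O - 4) = 1/(-4 - 5*O))
P = 48 (P = -8*(-6) = 48)
P + m(R, -20)*455 = 48 - 1/(4 + 5*(-20))*455 = 48 - 1/(4 - 100)*455 = 48 - 1/(-96)*455 = 48 - 1*(-1/96)*455 = 48 + (1/96)*455 = 48 + 455/96 = 5063/96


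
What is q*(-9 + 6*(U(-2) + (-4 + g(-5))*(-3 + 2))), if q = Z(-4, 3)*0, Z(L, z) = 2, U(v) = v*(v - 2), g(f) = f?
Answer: 0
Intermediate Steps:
U(v) = v*(-2 + v)
q = 0 (q = 2*0 = 0)
q*(-9 + 6*(U(-2) + (-4 + g(-5))*(-3 + 2))) = 0*(-9 + 6*(-2*(-2 - 2) + (-4 - 5)*(-3 + 2))) = 0*(-9 + 6*(-2*(-4) - 9*(-1))) = 0*(-9 + 6*(8 + 9)) = 0*(-9 + 6*17) = 0*(-9 + 102) = 0*93 = 0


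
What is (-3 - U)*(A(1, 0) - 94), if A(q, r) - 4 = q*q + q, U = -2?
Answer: 88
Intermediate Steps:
A(q, r) = 4 + q + q² (A(q, r) = 4 + (q*q + q) = 4 + (q² + q) = 4 + (q + q²) = 4 + q + q²)
(-3 - U)*(A(1, 0) - 94) = (-3 - 1*(-2))*((4 + 1 + 1²) - 94) = (-3 + 2)*((4 + 1 + 1) - 94) = -(6 - 94) = -1*(-88) = 88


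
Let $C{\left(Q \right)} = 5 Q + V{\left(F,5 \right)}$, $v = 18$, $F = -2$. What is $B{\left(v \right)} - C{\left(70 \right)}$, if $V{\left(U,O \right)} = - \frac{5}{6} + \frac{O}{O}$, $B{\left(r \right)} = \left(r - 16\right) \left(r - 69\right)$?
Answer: $- \frac{2713}{6} \approx -452.17$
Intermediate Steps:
$B{\left(r \right)} = \left(-69 + r\right) \left(-16 + r\right)$ ($B{\left(r \right)} = \left(-16 + r\right) \left(-69 + r\right) = \left(-69 + r\right) \left(-16 + r\right)$)
$V{\left(U,O \right)} = \frac{1}{6}$ ($V{\left(U,O \right)} = \left(-5\right) \frac{1}{6} + 1 = - \frac{5}{6} + 1 = \frac{1}{6}$)
$C{\left(Q \right)} = \frac{1}{6} + 5 Q$ ($C{\left(Q \right)} = 5 Q + \frac{1}{6} = \frac{1}{6} + 5 Q$)
$B{\left(v \right)} - C{\left(70 \right)} = \left(1104 + 18^{2} - 1530\right) - \left(\frac{1}{6} + 5 \cdot 70\right) = \left(1104 + 324 - 1530\right) - \left(\frac{1}{6} + 350\right) = -102 - \frac{2101}{6} = - \frac{2713}{6}$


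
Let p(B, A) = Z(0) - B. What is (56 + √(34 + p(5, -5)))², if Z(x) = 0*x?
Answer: (56 + √29)² ≈ 3768.1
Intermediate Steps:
Z(x) = 0
p(B, A) = -B (p(B, A) = 0 - B = -B)
(56 + √(34 + p(5, -5)))² = (56 + √(34 - 1*5))² = (56 + √(34 - 5))² = (56 + √29)²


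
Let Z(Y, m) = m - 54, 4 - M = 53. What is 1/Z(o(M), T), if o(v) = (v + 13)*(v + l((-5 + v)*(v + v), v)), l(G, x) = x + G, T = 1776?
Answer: 1/1722 ≈ 0.00058072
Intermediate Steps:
l(G, x) = G + x
M = -49 (M = 4 - 1*53 = 4 - 53 = -49)
o(v) = (13 + v)*(2*v + 2*v*(-5 + v)) (o(v) = (v + 13)*(v + ((-5 + v)*(v + v) + v)) = (13 + v)*(v + ((-5 + v)*(2*v) + v)) = (13 + v)*(v + (2*v*(-5 + v) + v)) = (13 + v)*(v + (v + 2*v*(-5 + v))) = (13 + v)*(2*v + 2*v*(-5 + v)))
Z(Y, m) = -54 + m
1/Z(o(M), T) = 1/(-54 + 1776) = 1/1722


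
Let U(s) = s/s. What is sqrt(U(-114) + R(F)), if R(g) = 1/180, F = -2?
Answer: sqrt(905)/30 ≈ 1.0028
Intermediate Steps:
R(g) = 1/180
U(s) = 1
sqrt(U(-114) + R(F)) = sqrt(1 + 1/180) = sqrt(181/180) = sqrt(905)/30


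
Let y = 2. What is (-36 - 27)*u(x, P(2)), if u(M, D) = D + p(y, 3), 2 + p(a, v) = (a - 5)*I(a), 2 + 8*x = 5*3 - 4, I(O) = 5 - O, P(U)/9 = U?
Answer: -441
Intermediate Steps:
P(U) = 9*U
x = 9/8 (x = -¼ + (5*3 - 4)/8 = -¼ + (15 - 4)/8 = -¼ + (⅛)*11 = -¼ + 11/8 = 9/8 ≈ 1.1250)
p(a, v) = -2 + (-5 + a)*(5 - a) (p(a, v) = -2 + (a - 5)*(5 - a) = -2 + (-5 + a)*(5 - a))
u(M, D) = -11 + D (u(M, D) = D + (-27 - 1*2² + 10*2) = D + (-27 - 1*4 + 20) = D + (-27 - 4 + 20) = D - 11 = -11 + D)
(-36 - 27)*u(x, P(2)) = (-36 - 27)*(-11 + 9*2) = -63*(-11 + 18) = -63*7 = -441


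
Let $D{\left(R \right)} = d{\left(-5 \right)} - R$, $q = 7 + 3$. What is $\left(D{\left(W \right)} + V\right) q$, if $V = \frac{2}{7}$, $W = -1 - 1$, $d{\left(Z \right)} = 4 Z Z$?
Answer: $\frac{7160}{7} \approx 1022.9$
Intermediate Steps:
$d{\left(Z \right)} = 4 Z^{2}$
$q = 10$
$W = -2$
$D{\left(R \right)} = 100 - R$ ($D{\left(R \right)} = 4 \left(-5\right)^{2} - R = 4 \cdot 25 - R = 100 - R$)
$V = \frac{2}{7}$ ($V = 2 \cdot \frac{1}{7} = \frac{2}{7} \approx 0.28571$)
$\left(D{\left(W \right)} + V\right) q = \left(\left(100 - -2\right) + \frac{2}{7}\right) 10 = \left(\left(100 + 2\right) + \frac{2}{7}\right) 10 = \left(102 + \frac{2}{7}\right) 10 = \frac{716}{7} \cdot 10 = \frac{7160}{7}$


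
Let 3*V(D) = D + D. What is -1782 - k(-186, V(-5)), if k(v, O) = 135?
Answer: -1917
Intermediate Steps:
V(D) = 2*D/3 (V(D) = (D + D)/3 = (2*D)/3 = 2*D/3)
-1782 - k(-186, V(-5)) = -1782 - 1*135 = -1782 - 135 = -1917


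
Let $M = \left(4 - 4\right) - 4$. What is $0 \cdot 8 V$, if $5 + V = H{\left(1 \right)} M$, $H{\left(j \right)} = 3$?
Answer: $0$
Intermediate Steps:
$M = -4$ ($M = 0 - 4 = -4$)
$V = -17$ ($V = -5 + 3 \left(-4\right) = -5 - 12 = -17$)
$0 \cdot 8 V = 0 \cdot 8 \left(-17\right) = 0 \left(-17\right) = 0$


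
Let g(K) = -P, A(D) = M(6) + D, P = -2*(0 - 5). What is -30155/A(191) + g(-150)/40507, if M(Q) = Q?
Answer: -1221490555/7979879 ≈ -153.07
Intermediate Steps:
P = 10 (P = -2*(-5) = 10)
A(D) = 6 + D
g(K) = -10 (g(K) = -1*10 = -10)
-30155/A(191) + g(-150)/40507 = -30155/(6 + 191) - 10/40507 = -30155/197 - 10*1/40507 = -30155*1/197 - 10/40507 = -30155/197 - 10/40507 = -1221490555/7979879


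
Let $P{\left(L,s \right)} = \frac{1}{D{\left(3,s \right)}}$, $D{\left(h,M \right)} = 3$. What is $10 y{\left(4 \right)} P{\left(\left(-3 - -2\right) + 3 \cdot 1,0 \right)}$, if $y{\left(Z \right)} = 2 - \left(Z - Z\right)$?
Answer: $\frac{20}{3} \approx 6.6667$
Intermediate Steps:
$y{\left(Z \right)} = 2$ ($y{\left(Z \right)} = 2 - 0 = 2 + 0 = 2$)
$P{\left(L,s \right)} = \frac{1}{3}$
$10 y{\left(4 \right)} P{\left(\left(-3 - -2\right) + 3 \cdot 1,0 \right)} = 10 \cdot 2 \cdot \frac{1}{3} = 20 \cdot \frac{1}{3} = \frac{20}{3}$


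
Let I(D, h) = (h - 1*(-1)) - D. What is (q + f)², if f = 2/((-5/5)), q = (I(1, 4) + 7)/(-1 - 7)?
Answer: 729/64 ≈ 11.391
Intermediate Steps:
I(D, h) = 1 + h - D (I(D, h) = (h + 1) - D = (1 + h) - D = 1 + h - D)
q = -11/8 (q = ((1 + 4 - 1*1) + 7)/(-1 - 7) = ((1 + 4 - 1) + 7)/(-8) = (4 + 7)*(-⅛) = 11*(-⅛) = -11/8 ≈ -1.3750)
f = -2 (f = 2/((-5*⅕)) = 2/(-1) = 2*(-1) = -2)
(q + f)² = (-11/8 - 2)² = (-27/8)² = 729/64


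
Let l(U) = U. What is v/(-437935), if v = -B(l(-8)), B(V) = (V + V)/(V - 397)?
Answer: 16/177363675 ≈ 9.0210e-8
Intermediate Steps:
B(V) = 2*V/(-397 + V) (B(V) = (2*V)/(-397 + V) = 2*V/(-397 + V))
v = -16/405 (v = -2*(-8)/(-397 - 8) = -2*(-8)/(-405) = -2*(-8)*(-1)/405 = -1*16/405 = -16/405 ≈ -0.039506)
v/(-437935) = -16/405/(-437935) = -16/405*(-1/437935) = 16/177363675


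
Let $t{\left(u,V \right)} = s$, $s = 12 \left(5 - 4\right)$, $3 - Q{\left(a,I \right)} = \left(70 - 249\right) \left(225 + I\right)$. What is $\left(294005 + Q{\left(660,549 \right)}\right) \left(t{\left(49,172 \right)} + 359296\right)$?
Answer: $155420112632$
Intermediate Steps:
$Q{\left(a,I \right)} = 40278 + 179 I$ ($Q{\left(a,I \right)} = 3 - \left(70 - 249\right) \left(225 + I\right) = 3 - - 179 \left(225 + I\right) = 3 - \left(-40275 - 179 I\right) = 3 + \left(40275 + 179 I\right) = 40278 + 179 I$)
$s = 12$ ($s = 12 \cdot 1 = 12$)
$t{\left(u,V \right)} = 12$
$\left(294005 + Q{\left(660,549 \right)}\right) \left(t{\left(49,172 \right)} + 359296\right) = \left(294005 + \left(40278 + 179 \cdot 549\right)\right) \left(12 + 359296\right) = \left(294005 + \left(40278 + 98271\right)\right) 359308 = \left(294005 + 138549\right) 359308 = 432554 \cdot 359308 = 155420112632$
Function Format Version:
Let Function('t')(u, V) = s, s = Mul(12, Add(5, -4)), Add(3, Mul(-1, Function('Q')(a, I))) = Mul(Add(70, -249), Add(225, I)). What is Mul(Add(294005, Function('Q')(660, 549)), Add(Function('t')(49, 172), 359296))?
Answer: 155420112632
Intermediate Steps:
Function('Q')(a, I) = Add(40278, Mul(179, I)) (Function('Q')(a, I) = Add(3, Mul(-1, Mul(Add(70, -249), Add(225, I)))) = Add(3, Mul(-1, Mul(-179, Add(225, I)))) = Add(3, Mul(-1, Add(-40275, Mul(-179, I)))) = Add(3, Add(40275, Mul(179, I))) = Add(40278, Mul(179, I)))
s = 12 (s = Mul(12, 1) = 12)
Function('t')(u, V) = 12
Mul(Add(294005, Function('Q')(660, 549)), Add(Function('t')(49, 172), 359296)) = Mul(Add(294005, Add(40278, Mul(179, 549))), Add(12, 359296)) = Mul(Add(294005, Add(40278, 98271)), 359308) = Mul(Add(294005, 138549), 359308) = Mul(432554, 359308) = 155420112632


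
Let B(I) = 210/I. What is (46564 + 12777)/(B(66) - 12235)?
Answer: -652751/134550 ≈ -4.8514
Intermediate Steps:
(46564 + 12777)/(B(66) - 12235) = (46564 + 12777)/(210/66 - 12235) = 59341/(210*(1/66) - 12235) = 59341/(35/11 - 12235) = 59341/(-134550/11) = 59341*(-11/134550) = -652751/134550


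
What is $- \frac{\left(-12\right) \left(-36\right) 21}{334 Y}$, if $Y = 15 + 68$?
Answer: $- \frac{4536}{13861} \approx -0.32725$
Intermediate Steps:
$Y = 83$
$- \frac{\left(-12\right) \left(-36\right) 21}{334 Y} = - \frac{\left(-12\right) \left(-36\right) 21}{334 \cdot 83} = - \frac{432 \cdot 21}{27722} = - \frac{9072}{27722} = \left(-1\right) \frac{4536}{13861} = - \frac{4536}{13861}$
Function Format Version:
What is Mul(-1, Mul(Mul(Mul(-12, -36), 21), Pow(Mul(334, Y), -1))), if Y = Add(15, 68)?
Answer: Rational(-4536, 13861) ≈ -0.32725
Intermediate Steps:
Y = 83
Mul(-1, Mul(Mul(Mul(-12, -36), 21), Pow(Mul(334, Y), -1))) = Mul(-1, Mul(Mul(Mul(-12, -36), 21), Pow(Mul(334, 83), -1))) = Mul(-1, Mul(Mul(432, 21), Pow(27722, -1))) = Mul(-1, Mul(9072, Rational(1, 27722))) = Mul(-1, Rational(4536, 13861)) = Rational(-4536, 13861)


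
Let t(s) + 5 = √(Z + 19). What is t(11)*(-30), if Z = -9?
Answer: 150 - 30*√10 ≈ 55.132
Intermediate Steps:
t(s) = -5 + √10 (t(s) = -5 + √(-9 + 19) = -5 + √10)
t(11)*(-30) = (-5 + √10)*(-30) = 150 - 30*√10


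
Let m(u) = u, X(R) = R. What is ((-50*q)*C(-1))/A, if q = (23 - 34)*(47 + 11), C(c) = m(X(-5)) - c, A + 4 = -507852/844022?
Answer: 5384860360/194197 ≈ 27729.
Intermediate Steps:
A = -1941970/422011 (A = -4 - 507852/844022 = -4 - 507852*1/844022 = -4 - 253926/422011 = -1941970/422011 ≈ -4.6017)
C(c) = -5 - c
q = -638 (q = -11*58 = -638)
((-50*q)*C(-1))/A = ((-50*(-638))*(-5 - 1*(-1)))/(-1941970/422011) = (31900*(-5 + 1))*(-422011/1941970) = (31900*(-4))*(-422011/1941970) = -127600*(-422011/1941970) = 5384860360/194197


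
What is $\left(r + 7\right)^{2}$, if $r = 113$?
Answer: $14400$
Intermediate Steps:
$\left(r + 7\right)^{2} = \left(113 + 7\right)^{2} = 120^{2} = 14400$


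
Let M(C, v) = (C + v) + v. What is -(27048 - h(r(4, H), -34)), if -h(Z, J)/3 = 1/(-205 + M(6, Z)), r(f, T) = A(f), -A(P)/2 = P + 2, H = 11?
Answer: -6031701/223 ≈ -27048.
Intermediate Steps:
A(P) = -4 - 2*P (A(P) = -2*(P + 2) = -2*(2 + P) = -4 - 2*P)
r(f, T) = -4 - 2*f
M(C, v) = C + 2*v
h(Z, J) = -3/(-199 + 2*Z) (h(Z, J) = -3/(-205 + (6 + 2*Z)) = -3/(-199 + 2*Z))
-(27048 - h(r(4, H), -34)) = -(27048 - (-3)/(-199 + 2*(-4 - 2*4))) = -(27048 - (-3)/(-199 + 2*(-4 - 8))) = -(27048 - (-3)/(-199 + 2*(-12))) = -(27048 - (-3)/(-199 - 24)) = -(27048 - (-3)/(-223)) = -(27048 - (-3)*(-1)/223) = -(27048 - 1*3/223) = -(27048 - 3/223) = -1*6031701/223 = -6031701/223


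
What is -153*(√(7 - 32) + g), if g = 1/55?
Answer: -153/55 - 765*I ≈ -2.7818 - 765.0*I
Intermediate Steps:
g = 1/55 ≈ 0.018182
-153*(√(7 - 32) + g) = -153*(√(7 - 32) + 1/55) = -153*(√(-25) + 1/55) = -153*(5*I + 1/55) = -153*(1/55 + 5*I) = -153/55 - 765*I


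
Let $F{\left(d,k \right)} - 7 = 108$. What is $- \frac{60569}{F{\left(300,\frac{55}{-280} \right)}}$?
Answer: $- \frac{60569}{115} \approx -526.69$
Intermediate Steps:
$F{\left(d,k \right)} = 115$ ($F{\left(d,k \right)} = 7 + 108 = 115$)
$- \frac{60569}{F{\left(300,\frac{55}{-280} \right)}} = - \frac{60569}{115}$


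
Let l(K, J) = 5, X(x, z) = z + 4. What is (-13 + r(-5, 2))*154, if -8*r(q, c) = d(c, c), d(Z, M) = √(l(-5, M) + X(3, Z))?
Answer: -2002 - 77*√11/4 ≈ -2065.8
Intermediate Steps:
X(x, z) = 4 + z
d(Z, M) = √(9 + Z) (d(Z, M) = √(5 + (4 + Z)) = √(9 + Z))
r(q, c) = -√(9 + c)/8
(-13 + r(-5, 2))*154 = (-13 - √(9 + 2)/8)*154 = (-13 - √11/8)*154 = -2002 - 77*√11/4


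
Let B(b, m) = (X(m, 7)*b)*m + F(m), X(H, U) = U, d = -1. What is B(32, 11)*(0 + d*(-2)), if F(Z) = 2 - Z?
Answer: 4910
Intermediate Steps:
B(b, m) = 2 - m + 7*b*m (B(b, m) = (7*b)*m + (2 - m) = 7*b*m + (2 - m) = 2 - m + 7*b*m)
B(32, 11)*(0 + d*(-2)) = (2 - 1*11 + 7*32*11)*(0 - 1*(-2)) = (2 - 11 + 2464)*(0 + 2) = 2455*2 = 4910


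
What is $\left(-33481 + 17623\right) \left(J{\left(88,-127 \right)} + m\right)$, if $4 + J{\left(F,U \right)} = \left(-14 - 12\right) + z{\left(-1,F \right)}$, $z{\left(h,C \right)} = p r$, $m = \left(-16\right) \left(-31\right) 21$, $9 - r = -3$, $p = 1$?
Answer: $-164891484$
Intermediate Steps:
$r = 12$ ($r = 9 - -3 = 9 + 3 = 12$)
$m = 10416$ ($m = 496 \cdot 21 = 10416$)
$z{\left(h,C \right)} = 12$ ($z{\left(h,C \right)} = 1 \cdot 12 = 12$)
$J{\left(F,U \right)} = -18$ ($J{\left(F,U \right)} = -4 + \left(\left(-14 - 12\right) + 12\right) = -4 + \left(-26 + 12\right) = -4 - 14 = -18$)
$\left(-33481 + 17623\right) \left(J{\left(88,-127 \right)} + m\right) = \left(-33481 + 17623\right) \left(-18 + 10416\right) = \left(-15858\right) 10398 = -164891484$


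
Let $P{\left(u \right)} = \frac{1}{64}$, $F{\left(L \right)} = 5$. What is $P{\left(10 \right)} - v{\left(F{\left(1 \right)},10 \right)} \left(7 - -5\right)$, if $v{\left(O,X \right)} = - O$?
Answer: $\frac{3841}{64} \approx 60.016$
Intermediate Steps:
$P{\left(u \right)} = \frac{1}{64}$
$P{\left(10 \right)} - v{\left(F{\left(1 \right)},10 \right)} \left(7 - -5\right) = \frac{1}{64} - \left(-1\right) 5 \left(7 - -5\right) = \frac{1}{64} - - 5 \left(7 + 5\right) = \frac{1}{64} - \left(-5\right) 12 = \frac{1}{64} - -60 = \frac{1}{64} + 60 = \frac{3841}{64}$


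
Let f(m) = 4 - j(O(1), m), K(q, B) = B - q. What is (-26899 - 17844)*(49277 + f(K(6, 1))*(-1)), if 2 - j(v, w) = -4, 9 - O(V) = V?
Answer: -2204890297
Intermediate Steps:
O(V) = 9 - V
j(v, w) = 6 (j(v, w) = 2 - 1*(-4) = 2 + 4 = 6)
f(m) = -2 (f(m) = 4 - 1*6 = 4 - 6 = -2)
(-26899 - 17844)*(49277 + f(K(6, 1))*(-1)) = (-26899 - 17844)*(49277 - 2*(-1)) = -44743*(49277 + 2) = -44743*49279 = -2204890297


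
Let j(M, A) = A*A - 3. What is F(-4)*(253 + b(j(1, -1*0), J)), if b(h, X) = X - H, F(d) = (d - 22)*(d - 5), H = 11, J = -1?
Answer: 56394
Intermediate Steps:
j(M, A) = -3 + A**2 (j(M, A) = A**2 - 3 = -3 + A**2)
F(d) = (-22 + d)*(-5 + d)
b(h, X) = -11 + X (b(h, X) = X - 1*11 = X - 11 = -11 + X)
F(-4)*(253 + b(j(1, -1*0), J)) = (110 + (-4)**2 - 27*(-4))*(253 + (-11 - 1)) = (110 + 16 + 108)*(253 - 12) = 234*241 = 56394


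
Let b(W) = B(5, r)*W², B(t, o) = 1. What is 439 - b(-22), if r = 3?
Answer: -45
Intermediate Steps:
b(W) = W² (b(W) = 1*W² = W²)
439 - b(-22) = 439 - 1*(-22)² = 439 - 1*484 = 439 - 484 = -45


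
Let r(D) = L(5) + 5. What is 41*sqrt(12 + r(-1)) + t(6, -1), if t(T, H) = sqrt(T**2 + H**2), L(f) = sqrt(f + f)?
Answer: sqrt(37) + 41*sqrt(17 + sqrt(10)) ≈ 190.18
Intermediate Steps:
L(f) = sqrt(2)*sqrt(f) (L(f) = sqrt(2*f) = sqrt(2)*sqrt(f))
r(D) = 5 + sqrt(10) (r(D) = sqrt(2)*sqrt(5) + 5 = sqrt(10) + 5 = 5 + sqrt(10))
t(T, H) = sqrt(H**2 + T**2)
41*sqrt(12 + r(-1)) + t(6, -1) = 41*sqrt(12 + (5 + sqrt(10))) + sqrt((-1)**2 + 6**2) = 41*sqrt(17 + sqrt(10)) + sqrt(1 + 36) = 41*sqrt(17 + sqrt(10)) + sqrt(37) = sqrt(37) + 41*sqrt(17 + sqrt(10))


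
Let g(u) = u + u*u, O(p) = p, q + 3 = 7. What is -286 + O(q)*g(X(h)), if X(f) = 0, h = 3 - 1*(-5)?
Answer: -286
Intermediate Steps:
q = 4 (q = -3 + 7 = 4)
h = 8 (h = 3 + 5 = 8)
g(u) = u + u²
-286 + O(q)*g(X(h)) = -286 + 4*(0*(1 + 0)) = -286 + 4*(0*1) = -286 + 4*0 = -286 + 0 = -286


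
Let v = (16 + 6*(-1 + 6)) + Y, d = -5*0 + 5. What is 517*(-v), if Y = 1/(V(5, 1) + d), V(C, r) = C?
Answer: -238337/10 ≈ -23834.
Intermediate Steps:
d = 5 (d = 0 + 5 = 5)
Y = ⅒ (Y = 1/(5 + 5) = 1/10 = ⅒ ≈ 0.10000)
v = 461/10 (v = (16 + 6*(-1 + 6)) + ⅒ = (16 + 6*5) + ⅒ = (16 + 30) + ⅒ = 46 + ⅒ = 461/10 ≈ 46.100)
517*(-v) = 517*(-1*461/10) = 517*(-461/10) = -238337/10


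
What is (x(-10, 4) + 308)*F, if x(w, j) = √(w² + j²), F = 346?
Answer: 106568 + 692*√29 ≈ 1.1029e+5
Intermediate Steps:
x(w, j) = √(j² + w²)
(x(-10, 4) + 308)*F = (√(4² + (-10)²) + 308)*346 = (√(16 + 100) + 308)*346 = (√116 + 308)*346 = (2*√29 + 308)*346 = (308 + 2*√29)*346 = 106568 + 692*√29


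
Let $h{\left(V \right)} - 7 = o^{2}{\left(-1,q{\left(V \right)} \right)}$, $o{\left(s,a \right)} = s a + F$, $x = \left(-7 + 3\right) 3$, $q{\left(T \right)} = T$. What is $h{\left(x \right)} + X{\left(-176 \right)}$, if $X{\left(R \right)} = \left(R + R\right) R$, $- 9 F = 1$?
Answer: $\frac{5030128}{81} \approx 62100.0$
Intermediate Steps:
$F = - \frac{1}{9}$ ($F = \left(- \frac{1}{9}\right) 1 = - \frac{1}{9} \approx -0.11111$)
$X{\left(R \right)} = 2 R^{2}$ ($X{\left(R \right)} = 2 R R = 2 R^{2}$)
$x = -12$ ($x = \left(-4\right) 3 = -12$)
$o{\left(s,a \right)} = - \frac{1}{9} + a s$ ($o{\left(s,a \right)} = s a - \frac{1}{9} = a s - \frac{1}{9} = - \frac{1}{9} + a s$)
$h{\left(V \right)} = 7 + \left(- \frac{1}{9} - V\right)^{2}$ ($h{\left(V \right)} = 7 + \left(- \frac{1}{9} + V \left(-1\right)\right)^{2} = 7 + \left(- \frac{1}{9} - V\right)^{2}$)
$h{\left(x \right)} + X{\left(-176 \right)} = \left(7 + \frac{\left(1 + 9 \left(-12\right)\right)^{2}}{81}\right) + 2 \left(-176\right)^{2} = \left(7 + \frac{\left(1 - 108\right)^{2}}{81}\right) + 2 \cdot 30976 = \left(7 + \frac{\left(-107\right)^{2}}{81}\right) + 61952 = \left(7 + \frac{1}{81} \cdot 11449\right) + 61952 = \left(7 + \frac{11449}{81}\right) + 61952 = \frac{12016}{81} + 61952 = \frac{5030128}{81}$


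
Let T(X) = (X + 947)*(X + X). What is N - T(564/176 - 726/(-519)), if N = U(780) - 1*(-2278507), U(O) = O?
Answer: 65780020480259/28971272 ≈ 2.2705e+6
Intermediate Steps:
T(X) = 2*X*(947 + X) (T(X) = (947 + X)*(2*X) = 2*X*(947 + X))
N = 2279287 (N = 780 - 1*(-2278507) = 780 + 2278507 = 2279287)
N - T(564/176 - 726/(-519)) = 2279287 - 2*(564/176 - 726/(-519))*(947 + (564/176 - 726/(-519))) = 2279287 - 2*(564*(1/176) - 726*(-1/519))*(947 + (564*(1/176) - 726*(-1/519))) = 2279287 - 2*(141/44 + 242/173)*(947 + (141/44 + 242/173)) = 2279287 - 2*35041*(947 + 35041/7612)/7612 = 2279287 - 2*35041*7243605/(7612*7612) = 2279287 - 1*253823162805/28971272 = 2279287 - 253823162805/28971272 = 65780020480259/28971272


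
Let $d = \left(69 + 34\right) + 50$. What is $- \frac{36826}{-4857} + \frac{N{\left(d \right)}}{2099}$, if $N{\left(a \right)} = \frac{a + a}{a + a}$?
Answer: $\frac{77302631}{10194843} \approx 7.5825$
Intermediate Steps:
$d = 153$ ($d = 103 + 50 = 153$)
$N{\left(a \right)} = 1$ ($N{\left(a \right)} = \frac{2 a}{2 a} = 2 a \frac{1}{2 a} = 1$)
$- \frac{36826}{-4857} + \frac{N{\left(d \right)}}{2099} = - \frac{36826}{-4857} + 1 \cdot \frac{1}{2099} = \left(-36826\right) \left(- \frac{1}{4857}\right) + 1 \cdot \frac{1}{2099} = \frac{36826}{4857} + \frac{1}{2099} = \frac{77302631}{10194843}$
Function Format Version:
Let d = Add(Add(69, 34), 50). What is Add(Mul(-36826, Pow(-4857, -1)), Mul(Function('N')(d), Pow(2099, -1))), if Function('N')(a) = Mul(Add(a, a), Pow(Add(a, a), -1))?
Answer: Rational(77302631, 10194843) ≈ 7.5825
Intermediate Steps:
d = 153 (d = Add(103, 50) = 153)
Function('N')(a) = 1 (Function('N')(a) = Mul(Mul(2, a), Pow(Mul(2, a), -1)) = Mul(Mul(2, a), Mul(Rational(1, 2), Pow(a, -1))) = 1)
Add(Mul(-36826, Pow(-4857, -1)), Mul(Function('N')(d), Pow(2099, -1))) = Add(Mul(-36826, Pow(-4857, -1)), Mul(1, Pow(2099, -1))) = Add(Mul(-36826, Rational(-1, 4857)), Mul(1, Rational(1, 2099))) = Add(Rational(36826, 4857), Rational(1, 2099)) = Rational(77302631, 10194843)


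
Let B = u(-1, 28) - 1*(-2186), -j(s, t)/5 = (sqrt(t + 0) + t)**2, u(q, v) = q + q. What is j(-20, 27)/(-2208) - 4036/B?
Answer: -6833/50232 + 135*sqrt(3)/368 ≈ 0.49937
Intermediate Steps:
u(q, v) = 2*q
j(s, t) = -5*(t + sqrt(t))**2 (j(s, t) = -5*(sqrt(t + 0) + t)**2 = -5*(sqrt(t) + t)**2 = -5*(t + sqrt(t))**2)
B = 2184 (B = 2*(-1) - 1*(-2186) = -2 + 2186 = 2184)
j(-20, 27)/(-2208) - 4036/B = -5*(27 + sqrt(27))**2/(-2208) - 4036/2184 = -5*(27 + 3*sqrt(3))**2*(-1/2208) - 4036*1/2184 = 5*(27 + 3*sqrt(3))**2/2208 - 1009/546 = -1009/546 + 5*(27 + 3*sqrt(3))**2/2208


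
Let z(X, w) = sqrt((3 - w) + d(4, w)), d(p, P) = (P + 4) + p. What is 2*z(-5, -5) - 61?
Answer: -61 + 2*sqrt(11) ≈ -54.367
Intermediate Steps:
d(p, P) = 4 + P + p (d(p, P) = (4 + P) + p = 4 + P + p)
z(X, w) = sqrt(11) (z(X, w) = sqrt((3 - w) + (4 + w + 4)) = sqrt((3 - w) + (8 + w)) = sqrt(11))
2*z(-5, -5) - 61 = 2*sqrt(11) - 61 = -61 + 2*sqrt(11)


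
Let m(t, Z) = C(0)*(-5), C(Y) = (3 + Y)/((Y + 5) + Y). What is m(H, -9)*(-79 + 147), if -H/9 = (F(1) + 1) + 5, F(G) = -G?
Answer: -204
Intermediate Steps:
H = -45 (H = -9*((-1*1 + 1) + 5) = -9*((-1 + 1) + 5) = -9*(0 + 5) = -9*5 = -45)
C(Y) = (3 + Y)/(5 + 2*Y) (C(Y) = (3 + Y)/((5 + Y) + Y) = (3 + Y)/(5 + 2*Y))
m(t, Z) = -3 (m(t, Z) = ((3 + 0)/(5 + 2*0))*(-5) = (3/(5 + 0))*(-5) = (3/5)*(-5) = ((⅕)*3)*(-5) = (⅗)*(-5) = -3)
m(H, -9)*(-79 + 147) = -3*(-79 + 147) = -3*68 = -204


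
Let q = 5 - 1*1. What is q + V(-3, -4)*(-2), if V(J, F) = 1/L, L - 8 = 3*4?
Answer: 39/10 ≈ 3.9000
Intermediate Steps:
L = 20 (L = 8 + 3*4 = 8 + 12 = 20)
V(J, F) = 1/20
q = 4 (q = 5 - 1 = 4)
q + V(-3, -4)*(-2) = 4 + (1/20)*(-2) = 4 - ⅒ = 39/10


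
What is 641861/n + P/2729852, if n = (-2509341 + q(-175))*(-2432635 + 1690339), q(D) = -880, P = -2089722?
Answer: -973458422101460945/1271651739462145608 ≈ -0.76551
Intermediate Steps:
n = 1863327007416 (n = (-2509341 - 880)*(-2432635 + 1690339) = -2510221*(-742296) = 1863327007416)
641861/n + P/2729852 = 641861/1863327007416 - 2089722/2729852 = 641861*(1/1863327007416) - 2089722*1/2729852 = 641861/1863327007416 - 1044861/1364926 = -973458422101460945/1271651739462145608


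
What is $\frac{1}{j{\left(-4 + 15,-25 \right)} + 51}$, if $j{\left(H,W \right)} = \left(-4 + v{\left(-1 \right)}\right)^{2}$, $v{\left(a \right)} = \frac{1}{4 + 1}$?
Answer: $\frac{25}{1636} \approx 0.015281$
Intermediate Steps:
$v{\left(a \right)} = \frac{1}{5}$
$j{\left(H,W \right)} = \frac{361}{25}$ ($j{\left(H,W \right)} = \left(-4 + \frac{1}{5}\right)^{2} = \left(- \frac{19}{5}\right)^{2} = \frac{361}{25}$)
$\frac{1}{j{\left(-4 + 15,-25 \right)} + 51} = \frac{1}{\frac{361}{25} + 51} = \frac{1}{\frac{1636}{25}} = \frac{25}{1636}$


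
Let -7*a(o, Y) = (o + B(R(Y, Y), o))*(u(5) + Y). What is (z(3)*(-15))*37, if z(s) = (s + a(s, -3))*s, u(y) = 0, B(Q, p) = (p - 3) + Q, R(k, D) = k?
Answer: -4995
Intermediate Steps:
B(Q, p) = -3 + Q + p (B(Q, p) = (-3 + p) + Q = -3 + Q + p)
a(o, Y) = -Y*(-3 + Y + 2*o)/7 (a(o, Y) = -(o + (-3 + Y + o))*(0 + Y)/7 = -(-3 + Y + 2*o)*Y/7 = -Y*(-3 + Y + 2*o)/7)
z(s) = s*(-18/7 + 13*s/7) (z(s) = (s + (⅐)*(-3)*(3 - 1*(-3) - 2*s))*s = (s + (⅐)*(-3)*(3 + 3 - 2*s))*s = (s + (⅐)*(-3)*(6 - 2*s))*s = (s + (-18/7 + 6*s/7))*s = (-18/7 + 13*s/7)*s = s*(-18/7 + 13*s/7))
(z(3)*(-15))*37 = (((⅐)*3*(-18 + 13*3))*(-15))*37 = (((⅐)*3*(-18 + 39))*(-15))*37 = (((⅐)*3*21)*(-15))*37 = (9*(-15))*37 = -135*37 = -4995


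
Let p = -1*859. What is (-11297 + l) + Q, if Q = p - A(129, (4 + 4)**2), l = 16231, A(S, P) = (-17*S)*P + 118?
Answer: 144309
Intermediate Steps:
A(S, P) = 118 - 17*P*S (A(S, P) = -17*P*S + 118 = 118 - 17*P*S)
p = -859
Q = 139375 (Q = -859 - (118 - 17*(4 + 4)**2*129) = -859 - (118 - 17*8**2*129) = -859 - (118 - 17*64*129) = -859 - (118 - 140352) = -859 - 1*(-140234) = -859 + 140234 = 139375)
(-11297 + l) + Q = (-11297 + 16231) + 139375 = 4934 + 139375 = 144309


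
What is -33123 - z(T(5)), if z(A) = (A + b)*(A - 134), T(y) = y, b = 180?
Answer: -9258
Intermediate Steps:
z(A) = (-134 + A)*(180 + A) (z(A) = (A + 180)*(A - 134) = (180 + A)*(-134 + A) = (-134 + A)*(180 + A))
-33123 - z(T(5)) = -33123 - (-24120 + 5**2 + 46*5) = -33123 - (-24120 + 25 + 230) = -33123 - 1*(-23865) = -33123 + 23865 = -9258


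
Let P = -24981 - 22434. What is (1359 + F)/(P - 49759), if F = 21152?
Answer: -22511/97174 ≈ -0.23166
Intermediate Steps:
P = -47415
(1359 + F)/(P - 49759) = (1359 + 21152)/(-47415 - 49759) = 22511/(-97174) = 22511*(-1/97174) = -22511/97174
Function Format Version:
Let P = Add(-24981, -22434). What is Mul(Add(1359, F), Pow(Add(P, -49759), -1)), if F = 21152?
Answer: Rational(-22511, 97174) ≈ -0.23166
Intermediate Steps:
P = -47415
Mul(Add(1359, F), Pow(Add(P, -49759), -1)) = Mul(Add(1359, 21152), Pow(Add(-47415, -49759), -1)) = Mul(22511, Pow(-97174, -1)) = Mul(22511, Rational(-1, 97174)) = Rational(-22511, 97174)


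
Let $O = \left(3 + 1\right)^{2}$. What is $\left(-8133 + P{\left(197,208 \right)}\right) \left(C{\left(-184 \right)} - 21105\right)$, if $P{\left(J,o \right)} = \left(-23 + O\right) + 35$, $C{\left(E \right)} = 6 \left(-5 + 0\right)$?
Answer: $171299175$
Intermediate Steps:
$C{\left(E \right)} = -30$ ($C{\left(E \right)} = 6 \left(-5\right) = -30$)
$O = 16$ ($O = 4^{2} = 16$)
$P{\left(J,o \right)} = 28$ ($P{\left(J,o \right)} = \left(-23 + 16\right) + 35 = -7 + 35 = 28$)
$\left(-8133 + P{\left(197,208 \right)}\right) \left(C{\left(-184 \right)} - 21105\right) = \left(-8133 + 28\right) \left(-30 - 21105\right) = \left(-8105\right) \left(-21135\right) = 171299175$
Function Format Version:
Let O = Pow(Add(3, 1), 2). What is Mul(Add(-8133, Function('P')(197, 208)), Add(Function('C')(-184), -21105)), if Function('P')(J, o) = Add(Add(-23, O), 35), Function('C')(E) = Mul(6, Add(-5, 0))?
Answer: 171299175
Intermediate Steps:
Function('C')(E) = -30 (Function('C')(E) = Mul(6, -5) = -30)
O = 16 (O = Pow(4, 2) = 16)
Function('P')(J, o) = 28 (Function('P')(J, o) = Add(Add(-23, 16), 35) = Add(-7, 35) = 28)
Mul(Add(-8133, Function('P')(197, 208)), Add(Function('C')(-184), -21105)) = Mul(Add(-8133, 28), Add(-30, -21105)) = Mul(-8105, -21135) = 171299175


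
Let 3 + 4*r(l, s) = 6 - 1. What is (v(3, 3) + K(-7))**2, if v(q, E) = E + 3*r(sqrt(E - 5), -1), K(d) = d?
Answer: 25/4 ≈ 6.2500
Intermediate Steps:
r(l, s) = 1/2 (r(l, s) = -3/4 + (6 - 1)/4 = -3/4 + (1/4)*5 = -3/4 + 5/4 = 1/2)
v(q, E) = 3/2 + E (v(q, E) = E + 3*(1/2) = E + 3/2 = 3/2 + E)
(v(3, 3) + K(-7))**2 = ((3/2 + 3) - 7)**2 = (9/2 - 7)**2 = (-5/2)**2 = 25/4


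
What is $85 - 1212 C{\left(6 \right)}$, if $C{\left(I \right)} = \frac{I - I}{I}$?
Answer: $85$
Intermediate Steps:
$C{\left(I \right)} = 0$ ($C{\left(I \right)} = \frac{0}{I} = 0$)
$85 - 1212 C{\left(6 \right)} = 85 - 0 = 85 + 0 = 85$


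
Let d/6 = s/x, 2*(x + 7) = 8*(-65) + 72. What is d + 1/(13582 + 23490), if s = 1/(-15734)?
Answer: 13119/458299952 ≈ 2.8625e-5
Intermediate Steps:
s = -1/15734 ≈ -6.3557e-5
x = -231 (x = -7 + (8*(-65) + 72)/2 = -7 + (-520 + 72)/2 = -7 + (½)*(-448) = -7 - 224 = -231)
d = 1/605759 (d = 6*(-1/15734/(-231)) = 6*(-1/15734*(-1/231)) = 6*(1/3634554) = 1/605759 ≈ 1.6508e-6)
d + 1/(13582 + 23490) = 1/605759 + 1/(13582 + 23490) = 1/605759 + 1/37072 = 13119/458299952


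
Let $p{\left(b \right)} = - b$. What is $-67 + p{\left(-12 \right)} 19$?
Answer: $161$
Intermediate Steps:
$-67 + p{\left(-12 \right)} 19 = -67 + \left(-1\right) \left(-12\right) 19 = -67 + 12 \cdot 19 = -67 + 228 = 161$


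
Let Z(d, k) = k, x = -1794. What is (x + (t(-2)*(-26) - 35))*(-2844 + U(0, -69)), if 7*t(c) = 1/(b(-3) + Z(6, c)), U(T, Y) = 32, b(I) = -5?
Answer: 251941140/49 ≈ 5.1417e+6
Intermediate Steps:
t(c) = 1/(7*(-5 + c))
(x + (t(-2)*(-26) - 35))*(-2844 + U(0, -69)) = (-1794 + ((1/(7*(-5 - 2)))*(-26) - 35))*(-2844 + 32) = (-1794 + (((⅐)/(-7))*(-26) - 35))*(-2812) = (-1794 + (((⅐)*(-⅐))*(-26) - 35))*(-2812) = (-1794 + (-1/49*(-26) - 35))*(-2812) = (-1794 + (26/49 - 35))*(-2812) = (-1794 - 1689/49)*(-2812) = -89595/49*(-2812) = 251941140/49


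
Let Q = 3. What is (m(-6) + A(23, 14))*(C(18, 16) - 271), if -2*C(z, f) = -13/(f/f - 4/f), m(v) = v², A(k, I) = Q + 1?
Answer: -31480/3 ≈ -10493.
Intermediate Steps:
A(k, I) = 4 (A(k, I) = 3 + 1 = 4)
C(z, f) = 13/(2*(1 - 4/f)) (C(z, f) = -(-13)/(2*(f/f - 4/f)) = -(-13)/(2*(1 - 4/f)) = 13/(2*(1 - 4/f)))
(m(-6) + A(23, 14))*(C(18, 16) - 271) = ((-6)² + 4)*((13/2)*16/(-4 + 16) - 271) = (36 + 4)*((13/2)*16/12 - 271) = 40*((13/2)*16*(1/12) - 271) = 40*(26/3 - 271) = 40*(-787/3) = -31480/3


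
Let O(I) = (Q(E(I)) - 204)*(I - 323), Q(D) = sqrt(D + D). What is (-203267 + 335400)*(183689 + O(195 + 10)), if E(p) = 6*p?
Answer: 27452084213 - 31183388*sqrt(615) ≈ 2.6679e+10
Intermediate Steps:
Q(D) = sqrt(2)*sqrt(D) (Q(D) = sqrt(2*D) = sqrt(2)*sqrt(D))
O(I) = (-323 + I)*(-204 + 2*sqrt(3)*sqrt(I)) (O(I) = (sqrt(2)*sqrt(6*I) - 204)*(I - 323) = (sqrt(2)*(sqrt(6)*sqrt(I)) - 204)*(-323 + I) = (2*sqrt(3)*sqrt(I) - 204)*(-323 + I) = (-204 + 2*sqrt(3)*sqrt(I))*(-323 + I) = (-323 + I)*(-204 + 2*sqrt(3)*sqrt(I)))
(-203267 + 335400)*(183689 + O(195 + 10)) = (-203267 + 335400)*(183689 + (65892 - 204*(195 + 10) - 646*sqrt(3)*sqrt(195 + 10) + 2*sqrt(3)*(195 + 10)**(3/2))) = 132133*(183689 + (65892 - 204*205 - 646*sqrt(3)*sqrt(205) + 2*sqrt(3)*205**(3/2))) = 132133*(183689 + (65892 - 41820 - 646*sqrt(615) + 2*sqrt(3)*(205*sqrt(205)))) = 132133*(183689 + (65892 - 41820 - 646*sqrt(615) + 410*sqrt(615))) = 132133*(183689 + (24072 - 236*sqrt(615))) = 132133*(207761 - 236*sqrt(615)) = 27452084213 - 31183388*sqrt(615)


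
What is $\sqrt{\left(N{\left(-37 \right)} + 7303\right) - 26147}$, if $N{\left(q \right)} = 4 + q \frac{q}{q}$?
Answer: $i \sqrt{18877} \approx 137.39 i$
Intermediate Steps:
$N{\left(q \right)} = 4 + q$ ($N{\left(q \right)} = 4 + q 1 = 4 + q$)
$\sqrt{\left(N{\left(-37 \right)} + 7303\right) - 26147} = \sqrt{\left(\left(4 - 37\right) + 7303\right) - 26147} = \sqrt{\left(-33 + 7303\right) - 26147} = \sqrt{7270 - 26147} = \sqrt{-18877} = i \sqrt{18877}$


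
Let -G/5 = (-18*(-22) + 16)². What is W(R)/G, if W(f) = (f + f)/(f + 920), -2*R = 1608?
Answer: 201/12306440 ≈ 1.6333e-5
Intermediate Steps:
R = -804 (R = -½*1608 = -804)
W(f) = 2*f/(920 + f) (W(f) = (2*f)/(920 + f) = 2*f/(920 + f))
G = -848720 (G = -5*(-18*(-22) + 16)² = -5*(396 + 16)² = -5*412² = -5*169744 = -848720)
W(R)/G = (2*(-804)/(920 - 804))/(-848720) = (2*(-804)/116)*(-1/848720) = (2*(-804)*(1/116))*(-1/848720) = -402/29*(-1/848720) = 201/12306440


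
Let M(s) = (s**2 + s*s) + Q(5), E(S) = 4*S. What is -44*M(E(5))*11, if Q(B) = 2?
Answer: -388168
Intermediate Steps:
M(s) = 2 + 2*s**2 (M(s) = (s**2 + s*s) + 2 = (s**2 + s**2) + 2 = 2*s**2 + 2 = 2 + 2*s**2)
-44*M(E(5))*11 = -44*(2 + 2*(4*5)**2)*11 = -44*(2 + 2*20**2)*11 = -44*(2 + 2*400)*11 = -44*(2 + 800)*11 = -44*802*11 = -35288*11 = -388168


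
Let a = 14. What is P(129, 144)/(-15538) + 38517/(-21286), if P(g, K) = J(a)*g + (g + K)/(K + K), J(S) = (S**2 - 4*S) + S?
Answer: -49025519969/15875609664 ≈ -3.0881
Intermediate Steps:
J(S) = S**2 - 3*S
P(g, K) = 154*g + (K + g)/(2*K) (P(g, K) = (14*(-3 + 14))*g + (g + K)/(K + K) = (14*11)*g + (K + g)/((2*K)) = 154*g + (K + g)*(1/(2*K)) = 154*g + (K + g)/(2*K))
P(129, 144)/(-15538) + 38517/(-21286) = ((1/2)*(129 + 144*(1 + 308*129))/144)/(-15538) + 38517/(-21286) = ((1/2)*(1/144)*(129 + 144*(1 + 39732)))*(-1/15538) + 38517*(-1/21286) = ((1/2)*(1/144)*(129 + 144*39733))*(-1/15538) - 38517/21286 = ((1/2)*(1/144)*(129 + 5721552))*(-1/15538) - 38517/21286 = ((1/2)*(1/144)*5721681)*(-1/15538) - 38517/21286 = (1907227/96)*(-1/15538) - 38517/21286 = -1907227/1491648 - 38517/21286 = -49025519969/15875609664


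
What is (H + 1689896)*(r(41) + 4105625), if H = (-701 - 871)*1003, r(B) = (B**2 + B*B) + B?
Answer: 465059789040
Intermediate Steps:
r(B) = B + 2*B**2 (r(B) = (B**2 + B**2) + B = 2*B**2 + B = B + 2*B**2)
H = -1576716 (H = -1572*1003 = -1576716)
(H + 1689896)*(r(41) + 4105625) = (-1576716 + 1689896)*(41*(1 + 2*41) + 4105625) = 113180*(41*(1 + 82) + 4105625) = 113180*(41*83 + 4105625) = 113180*(3403 + 4105625) = 113180*4109028 = 465059789040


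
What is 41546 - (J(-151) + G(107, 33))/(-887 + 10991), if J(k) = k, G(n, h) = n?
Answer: 104945207/2526 ≈ 41546.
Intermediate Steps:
41546 - (J(-151) + G(107, 33))/(-887 + 10991) = 41546 - (-151 + 107)/(-887 + 10991) = 41546 - (-44)/10104 = 41546 - 1*(-11/2526) = 41546 + 11/2526 = 104945207/2526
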